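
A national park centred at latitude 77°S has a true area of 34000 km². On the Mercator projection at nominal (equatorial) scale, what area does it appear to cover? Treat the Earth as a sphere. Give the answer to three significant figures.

Mercator is conformal, so the point scale is isotropic: h = k = sec φ = 1/cos φ.
Areal scale = k² = sec²φ = 1/cos²(77°) = 1/0.2250² = 19.76.
Apparent area = 34000 × 19.76 ≈ 672000 km².

672000 km²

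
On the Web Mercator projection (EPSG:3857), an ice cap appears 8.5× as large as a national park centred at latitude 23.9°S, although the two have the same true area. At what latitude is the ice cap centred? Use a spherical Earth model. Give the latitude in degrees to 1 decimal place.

Mercator areal scale is sec²φ, so apparent-area ratio = sec²φ₁ / sec²φ₂ = cos²φ₂ / cos²φ₁.
cos²φ₂ / cos²φ₁ = 8.5  ⇒  cos φ₁ = cos 23.9° / √8.5 = 0.9143/2.915 = 0.3136.
φ₁ = arccos(0.3136) ≈ 71.7°.

71.7°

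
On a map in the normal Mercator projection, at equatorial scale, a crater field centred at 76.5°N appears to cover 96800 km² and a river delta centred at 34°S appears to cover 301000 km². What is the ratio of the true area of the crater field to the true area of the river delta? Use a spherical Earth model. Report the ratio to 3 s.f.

Since Mercator area scale is 1/cos²φ, the true area equals the apparent area multiplied by cos²φ.
True area of crater field: 96800 × cos²(76.5°) = 96800 × 0.05450 = 5275 km².
True area of river delta: 301000 × cos²(34°) = 301000 × 0.6873 = 206900 km².
Ratio = 5275 / 206900 ≈ 0.0255.

0.0255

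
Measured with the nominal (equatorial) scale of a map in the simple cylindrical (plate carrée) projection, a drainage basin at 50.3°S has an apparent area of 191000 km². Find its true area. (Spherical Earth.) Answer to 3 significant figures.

For the equirectangular projection with φ₀ = 0 (plate carrée), h = 1 along meridians and k = sec φ along parallels.
Areal scale = h·k = 1 × sec φ; at 50.3°, h = 1.000, k = 1.566, so h·k = 1.566.
True area = apparent / (areal scale) = 191000 / 1.566 ≈ 122000 km².

122000 km²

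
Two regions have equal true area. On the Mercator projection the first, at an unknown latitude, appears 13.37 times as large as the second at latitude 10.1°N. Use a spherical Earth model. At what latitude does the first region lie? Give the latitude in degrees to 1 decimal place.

74.4°

For equal true areas on Mercator, apparent areas scale as sec²φ, so the ratio is cos²φ₂ / cos²φ₁.
cos²φ₂ / cos²φ₁ = 13.37  ⇒  cos φ₁ = cos 10.1° / √13.37 = 0.9845/3.657 = 0.2692.
φ₁ = arccos(0.2692) ≈ 74.4°.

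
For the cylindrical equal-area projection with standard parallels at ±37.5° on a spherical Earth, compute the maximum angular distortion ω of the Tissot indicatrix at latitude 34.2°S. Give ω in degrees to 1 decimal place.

4.8°

A cylindrical equal-area projection with standard parallel φ₀ has meridian scale h = cos φ / cos φ₀ and parallel scale k = cos φ₀ / cos φ (so areas are preserved, h·k = 1).
At 34.2°: h = 1.043, k = 0.9592; principal scales a = 1.043, b = 0.9592.
sin(ω/2) = (a − b)/(a + b) = 0.08329/2.002 = 0.04161, so ω = 2 arcsin(0.04161) ≈ 4.8°.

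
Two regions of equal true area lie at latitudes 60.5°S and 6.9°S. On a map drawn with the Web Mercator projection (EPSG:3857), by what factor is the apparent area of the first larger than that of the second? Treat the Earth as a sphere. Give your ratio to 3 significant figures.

On Mercator, area is exaggerated by sec²φ = 1/cos²φ.
At 60.5°: sec²(60.5°) = 1/0.4924² = 4.124.
At 6.9°: sec²(6.9°) = 1/0.9928² = 1.015.
Ratio = 4.124/1.015 = cos²(6.9°)/cos²(60.5°) ≈ 4.06.

4.06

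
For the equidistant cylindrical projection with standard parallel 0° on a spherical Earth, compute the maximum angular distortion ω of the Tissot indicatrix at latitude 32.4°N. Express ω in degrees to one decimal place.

9.7°

In the plate carrée (x = Rλ, y = Rφ), meridians are true-scale (h = 1) and parallels are stretched by k = sec φ.
At 32.4°: h = 1.000, k = 1.184; principal scales a = 1.184, b = 1.000.
sin(ω/2) = (a − b)/(a + b) = 0.1844/2.184 = 0.08441, so ω = 2 arcsin(0.08441) ≈ 9.7°.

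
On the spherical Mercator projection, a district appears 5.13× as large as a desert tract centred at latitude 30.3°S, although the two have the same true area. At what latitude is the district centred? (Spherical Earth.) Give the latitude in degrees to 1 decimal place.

67.6°

For equal true areas on Mercator, apparent areas scale as sec²φ, so the ratio is cos²φ₂ / cos²φ₁.
cos²φ₂ / cos²φ₁ = 5.13  ⇒  cos φ₁ = cos 30.3° / √5.13 = 0.8634/2.265 = 0.3812.
φ₁ = arccos(0.3812) ≈ 67.6°.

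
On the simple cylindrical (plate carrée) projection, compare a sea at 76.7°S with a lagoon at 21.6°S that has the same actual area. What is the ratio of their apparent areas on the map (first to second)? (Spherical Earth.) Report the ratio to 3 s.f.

4.04

Plate carrée maps x = Rλ, y = Rφ. The meridian scale is h = 1 and the parallel scale is k = 1/cos φ = sec φ.
Areal scale at 76.7°: h·k = 1.000 × 4.347 = 4.347.
Areal scale at 21.6°: h·k = 1.000 × 1.076 = 1.076.
Ratio = 4.347/1.076 ≈ 4.04.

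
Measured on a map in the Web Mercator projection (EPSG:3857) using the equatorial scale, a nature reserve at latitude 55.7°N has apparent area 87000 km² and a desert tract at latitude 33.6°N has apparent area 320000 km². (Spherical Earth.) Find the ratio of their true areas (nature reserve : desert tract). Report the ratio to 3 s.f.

On Mercator the areal scale is sec²φ, so true area = apparent × cos²φ.
True area of nature reserve: 87000 × cos²(55.7°) = 87000 × 0.3176 = 27630 km².
True area of desert tract: 320000 × cos²(33.6°) = 320000 × 0.6938 = 222000 km².
Ratio = 27630 / 222000 ≈ 0.124.

0.124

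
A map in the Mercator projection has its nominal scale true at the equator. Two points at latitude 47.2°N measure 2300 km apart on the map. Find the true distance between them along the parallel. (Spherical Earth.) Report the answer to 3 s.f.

1560 km

Mercator is conformal, so the point scale is isotropic: h = k = sec φ = 1/cos φ.
Along the parallel at 47.2°, map distances are exaggerated by k = sec 47.2° = 1.472.
True distance = 2300 / 1.472 = 2300 × cos 47.2° ≈ 1560 km.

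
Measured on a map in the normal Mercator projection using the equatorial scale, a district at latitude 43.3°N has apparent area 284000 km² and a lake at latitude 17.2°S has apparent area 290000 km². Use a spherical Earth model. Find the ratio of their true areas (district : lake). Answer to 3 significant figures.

Mercator's areal exaggeration is sec²φ; hence true area = (apparent area) · cos²φ.
True area of district: 284000 × cos²(43.3°) = 284000 × 0.5297 = 150400 km².
True area of lake: 290000 × cos²(17.2°) = 290000 × 0.9126 = 264600 km².
Ratio = 150400 / 264600 ≈ 0.568.

0.568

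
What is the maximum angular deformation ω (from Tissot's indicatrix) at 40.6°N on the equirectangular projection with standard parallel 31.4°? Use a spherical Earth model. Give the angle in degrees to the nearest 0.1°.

6.7°

With standard parallel φ₀ = 31.4°, the equirectangular projection gives x = Rλ cos φ₀, y = Rφ, so h = 1 and k = cos 31.4° / cos φ.
At 40.6°: h = 1.000, k = 1.124; principal scales a = 1.124, b = 1.000.
sin(ω/2) = (a − b)/(a + b) = 0.1242/2.124 = 0.05846, so ω = 2 arcsin(0.05846) ≈ 6.7°.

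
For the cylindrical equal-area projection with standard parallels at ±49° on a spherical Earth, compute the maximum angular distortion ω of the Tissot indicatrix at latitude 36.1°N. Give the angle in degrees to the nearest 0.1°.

Cylindrical equal-area (φ₀ = 49°): h = cos φ / cos 49° along meridians, k = cos 49° / cos φ along parallels; h·k = 1.
At 36.1°: h = 1.232, k = 0.8120; principal scales a = 1.232, b = 0.8120.
sin(ω/2) = (a − b)/(a + b) = 0.4196/2.044 = 0.2053, so ω = 2 arcsin(0.2053) ≈ 23.7°.

23.7°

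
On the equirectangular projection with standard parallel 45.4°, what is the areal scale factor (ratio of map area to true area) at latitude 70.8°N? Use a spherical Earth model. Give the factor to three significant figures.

2.14

In the equirectangular projection with standard parallel φ₀ = 45.4° (x = Rλ cos φ₀, y = Rφ), meridians are true-scale (h = 1) and the parallel scale is k = cos φ₀ / cos φ.
Areal scale = h·k = 1 × cos φ₀ / cos φ; at 70.8°, h = 1.000, k = 2.135, so h·k = 2.135.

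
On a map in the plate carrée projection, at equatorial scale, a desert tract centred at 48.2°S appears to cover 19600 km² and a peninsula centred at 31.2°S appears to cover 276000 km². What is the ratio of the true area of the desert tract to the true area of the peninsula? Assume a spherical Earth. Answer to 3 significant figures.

0.0553

Plate carrée has h = 1 and k = sec φ, giving areal scale sec φ; true area = (apparent area) · cos φ.
True area of desert tract: 19600 × cos(48.2°) = 19600 × 0.6665 = 13060 km².
True area of peninsula: 276000 × cos(31.2°) = 276000 × 0.8554 = 236100 km².
Ratio = 13060 / 236100 ≈ 0.0553.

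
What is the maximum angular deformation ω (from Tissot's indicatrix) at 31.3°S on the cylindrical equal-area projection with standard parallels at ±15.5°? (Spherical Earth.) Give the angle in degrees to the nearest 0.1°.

Cylindrical equal-area (φ₀ = 15.5°): h = cos φ / cos 15.5° along meridians, k = cos 15.5° / cos φ along parallels; h·k = 1.
At 31.3°: h = 0.8867, k = 1.128; principal scales a = 1.128, b = 0.8867.
sin(ω/2) = (a − b)/(a + b) = 0.2411/2.014 = 0.1197, so ω = 2 arcsin(0.1197) ≈ 13.7°.

13.7°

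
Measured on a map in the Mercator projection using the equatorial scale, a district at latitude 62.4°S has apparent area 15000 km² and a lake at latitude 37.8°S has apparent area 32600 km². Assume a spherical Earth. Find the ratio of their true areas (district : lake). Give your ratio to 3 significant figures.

Mercator's areal exaggeration is sec²φ; hence true area = (apparent area) · cos²φ.
True area of district: 15000 × cos²(62.4°) = 15000 × 0.2146 = 3220 km².
True area of lake: 32600 × cos²(37.8°) = 32600 × 0.6243 = 20350 km².
Ratio = 3220 / 20350 ≈ 0.158.

0.158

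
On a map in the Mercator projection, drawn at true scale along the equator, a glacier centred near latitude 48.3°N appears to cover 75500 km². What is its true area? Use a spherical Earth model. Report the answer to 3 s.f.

For Mercator, h = k = sec φ (a conformal cylindrical projection has a single point scale, 1/cos φ).
Areal scale = k² = sec²φ = 1/cos²(48.3°) = 1/0.6652² = 2.260.
True area = apparent / (areal scale) = 75500 / 2.260 ≈ 33400 km².

33400 km²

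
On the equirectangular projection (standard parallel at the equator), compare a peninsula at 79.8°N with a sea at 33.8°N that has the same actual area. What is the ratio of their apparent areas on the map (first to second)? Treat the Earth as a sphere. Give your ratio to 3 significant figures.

4.69

In the plate carrée (x = Rλ, y = Rφ), meridians are true-scale (h = 1) and parallels are stretched by k = sec φ.
Areal scale at 79.8°: h·k = 1.000 × 5.647 = 5.647.
Areal scale at 33.8°: h·k = 1.000 × 1.203 = 1.203.
Ratio = 5.647/1.203 ≈ 4.69.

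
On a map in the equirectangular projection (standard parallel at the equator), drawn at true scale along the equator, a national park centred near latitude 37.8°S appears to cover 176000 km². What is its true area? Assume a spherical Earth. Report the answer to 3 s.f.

139000 km²

In the plate carrée (x = Rλ, y = Rφ), meridians are true-scale (h = 1) and parallels are stretched by k = sec φ.
Areal scale = h·k = 1 × sec φ; at 37.8°, h = 1.000, k = 1.266, so h·k = 1.266.
True area = apparent / (areal scale) = 176000 / 1.266 ≈ 139000 km².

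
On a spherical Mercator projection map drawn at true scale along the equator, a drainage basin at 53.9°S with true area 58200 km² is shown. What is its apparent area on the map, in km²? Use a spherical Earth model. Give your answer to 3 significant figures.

168000 km²

The Mercator projection is conformal; its linear scale factor is the same in every direction and equals sec φ = 1/cos φ.
Areal scale = k² = sec²φ = 1/cos²(53.9°) = 1/0.5892² = 2.881.
Apparent area = 58200 × 2.881 ≈ 168000 km².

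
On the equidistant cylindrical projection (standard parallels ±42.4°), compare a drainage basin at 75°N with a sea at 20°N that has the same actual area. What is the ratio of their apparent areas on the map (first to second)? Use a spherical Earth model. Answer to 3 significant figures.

With standard parallel φ₀ = 42.4°, the equirectangular projection gives x = Rλ cos φ₀, y = Rφ, so h = 1 and k = cos 42.4° / cos φ.
Areal scale at 75°: h·k = 1.000 × 2.853 = 2.853.
Areal scale at 20°: h·k = 1.000 × 0.7858 = 0.7858.
Ratio = 2.853/0.7858 ≈ 3.63.

3.63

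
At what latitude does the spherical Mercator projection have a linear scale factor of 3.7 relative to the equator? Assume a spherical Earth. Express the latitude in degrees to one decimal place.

Mercator scale is k = sec φ = 1/cos φ.
1/cos φ = 3.7  ⇒  cos φ = 0.2703  ⇒  φ = arccos(0.2703) ≈ 74.3°.

74.3°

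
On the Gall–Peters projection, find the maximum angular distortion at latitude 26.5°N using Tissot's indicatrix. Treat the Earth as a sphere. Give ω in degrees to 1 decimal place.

26.7°

The Gall–Peters projection is cylindrical equal-area with φ₀ = 45°. A cylindrical equal-area projection with standard parallel φ₀ has meridian scale h = cos φ / cos φ₀ and parallel scale k = cos φ₀ / cos φ (so areas are preserved, h·k = 1).
At 26.5°: h = 1.266, k = 0.7901; principal scales a = 1.266, b = 0.7901.
sin(ω/2) = (a − b)/(a + b) = 0.4755/2.056 = 0.2313, so ω = 2 arcsin(0.2313) ≈ 26.7°.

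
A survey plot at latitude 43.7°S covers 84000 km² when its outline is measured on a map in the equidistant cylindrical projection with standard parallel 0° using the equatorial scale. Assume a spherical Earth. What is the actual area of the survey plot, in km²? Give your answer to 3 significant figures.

For the equirectangular projection with φ₀ = 0 (plate carrée), h = 1 along meridians and k = sec φ along parallels.
Areal scale = h·k = 1 × sec φ; at 43.7°, h = 1.000, k = 1.383, so h·k = 1.383.
True area = apparent / (areal scale) = 84000 / 1.383 ≈ 60700 km².

60700 km²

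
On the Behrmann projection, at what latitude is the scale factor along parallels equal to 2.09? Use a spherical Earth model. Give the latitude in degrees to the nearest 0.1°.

Behrmann is a cylindrical equal-area projection with standard parallels at ±30°. For cylindrical equal-area with standard parallel φ₀, h = cos φ / cos φ₀ and k = cos φ₀ / cos φ, so h·k = 1.
k = cos φ₀ / cos φ = 2.09  ⇒  cos φ = cos 30° / 2.09 = 0.4144.
φ = arccos(0.4144) ≈ 65.5°.

65.5°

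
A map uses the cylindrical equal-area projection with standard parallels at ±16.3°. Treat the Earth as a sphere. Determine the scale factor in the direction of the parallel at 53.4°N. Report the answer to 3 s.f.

Cylindrical equal-area (φ₀ = 16.3°): h = cos φ / cos 16.3° along meridians, k = cos 16.3° / cos φ along parallels; h·k = 1.
k = cos 16.3° / cos 53.4° = 0.9598/0.5962 = 1.610.

1.61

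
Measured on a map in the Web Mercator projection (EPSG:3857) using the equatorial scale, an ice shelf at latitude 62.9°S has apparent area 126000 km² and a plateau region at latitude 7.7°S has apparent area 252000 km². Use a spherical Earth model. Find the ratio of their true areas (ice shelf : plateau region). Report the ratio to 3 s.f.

0.106

Since Mercator area scale is 1/cos²φ, the true area equals the apparent area multiplied by cos²φ.
True area of ice shelf: 126000 × cos²(62.9°) = 126000 × 0.2075 = 26150 km².
True area of plateau region: 252000 × cos²(7.7°) = 252000 × 0.9820 = 247500 km².
Ratio = 26150 / 247500 ≈ 0.106.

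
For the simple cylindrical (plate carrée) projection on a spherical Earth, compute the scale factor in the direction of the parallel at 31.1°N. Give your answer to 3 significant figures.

1.17

In the plate carrée (x = Rλ, y = Rφ), meridians are true-scale (h = 1) and parallels are stretched by k = sec φ.
k = 1/cos 31.1° = 1/0.8563 = 1.168.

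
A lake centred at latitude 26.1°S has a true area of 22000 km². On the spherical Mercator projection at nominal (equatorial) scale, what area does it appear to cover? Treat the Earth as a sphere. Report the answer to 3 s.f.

The Mercator projection is conformal; its linear scale factor is the same in every direction and equals sec φ = 1/cos φ.
Areal scale = k² = sec²φ = 1/cos²(26.1°) = 1/0.8980² = 1.240.
Apparent area = 22000 × 1.240 ≈ 27300 km².

27300 km²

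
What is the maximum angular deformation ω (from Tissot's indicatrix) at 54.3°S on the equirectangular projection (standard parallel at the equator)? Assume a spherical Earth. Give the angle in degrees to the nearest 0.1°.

30.5°

Plate carrée maps x = Rλ, y = Rφ. The meridian scale is h = 1 and the parallel scale is k = 1/cos φ = sec φ.
At 54.3°: h = 1.000, k = 1.714; principal scales a = 1.714, b = 1.000.
sin(ω/2) = (a − b)/(a + b) = 0.7137/2.714 = 0.2630, so ω = 2 arcsin(0.2630) ≈ 30.5°.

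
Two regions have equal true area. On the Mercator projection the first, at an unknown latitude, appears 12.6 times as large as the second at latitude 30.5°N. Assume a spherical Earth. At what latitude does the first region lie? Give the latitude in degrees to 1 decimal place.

On Mercator, (apparent₁)/(apparent₂) = sec²φ₁ / sec²φ₂ when true areas are equal.
cos²φ₂ / cos²φ₁ = 12.6  ⇒  cos φ₁ = cos 30.5° / √12.6 = 0.8616/3.550 = 0.2427.
φ₁ = arccos(0.2427) ≈ 76.0°.

76.0°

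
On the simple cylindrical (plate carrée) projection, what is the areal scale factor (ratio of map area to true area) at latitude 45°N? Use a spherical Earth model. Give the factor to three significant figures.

1.41

Plate carrée maps x = Rλ, y = Rφ. The meridian scale is h = 1 and the parallel scale is k = 1/cos φ = sec φ.
Areal scale = h·k = 1 × sec φ; at 45°, h = 1.000, k = 1.414, so h·k = 1.414.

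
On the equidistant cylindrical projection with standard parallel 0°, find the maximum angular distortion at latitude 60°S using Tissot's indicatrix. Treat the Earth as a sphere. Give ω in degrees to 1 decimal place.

Plate carrée maps x = Rλ, y = Rφ. The meridian scale is h = 1 and the parallel scale is k = 1/cos φ = sec φ.
At 60°: h = 1.000, k = 2.000; principal scales a = 2.000, b = 1.000.
sin(ω/2) = (a − b)/(a + b) = 1.0000/3.000 = 0.3333, so ω = 2 arcsin(0.3333) ≈ 38.9°.

38.9°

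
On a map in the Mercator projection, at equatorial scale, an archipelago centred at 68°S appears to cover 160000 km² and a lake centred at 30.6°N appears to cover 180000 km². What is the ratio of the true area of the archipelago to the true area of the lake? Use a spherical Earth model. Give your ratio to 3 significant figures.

0.168

Since Mercator area scale is 1/cos²φ, the true area equals the apparent area multiplied by cos²φ.
True area of archipelago: 160000 × cos²(68°) = 160000 × 0.1403 = 22450 km².
True area of lake: 180000 × cos²(30.6°) = 180000 × 0.7409 = 133400 km².
Ratio = 22450 / 133400 ≈ 0.168.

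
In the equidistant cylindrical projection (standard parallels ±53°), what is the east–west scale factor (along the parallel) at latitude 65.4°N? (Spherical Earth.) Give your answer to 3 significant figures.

1.45

With standard parallel φ₀ = 53°, the equirectangular projection gives x = Rλ cos φ₀, y = Rφ, so h = 1 and k = cos 53° / cos φ.
k = cos 53° / cos 65.4° = 0.6018/0.4163 = 1.446.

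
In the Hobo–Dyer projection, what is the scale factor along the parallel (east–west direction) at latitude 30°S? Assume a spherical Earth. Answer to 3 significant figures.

Hobo–Dyer is a cylindrical equal-area projection with standard parallels at ±37.5°. For cylindrical equal-area with standard parallel φ₀, h = cos φ / cos φ₀ and k = cos φ₀ / cos φ, so h·k = 1.
k = cos 37.5° / cos 30° = 0.7934/0.8660 = 0.9161.

0.916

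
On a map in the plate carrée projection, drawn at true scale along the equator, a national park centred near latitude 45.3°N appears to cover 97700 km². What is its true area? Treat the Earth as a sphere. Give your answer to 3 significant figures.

Plate carrée maps x = Rλ, y = Rφ. The meridian scale is h = 1 and the parallel scale is k = 1/cos φ = sec φ.
Areal scale = h·k = 1 × sec φ; at 45.3°, h = 1.000, k = 1.422, so h·k = 1.422.
True area = apparent / (areal scale) = 97700 / 1.422 ≈ 68700 km².

68700 km²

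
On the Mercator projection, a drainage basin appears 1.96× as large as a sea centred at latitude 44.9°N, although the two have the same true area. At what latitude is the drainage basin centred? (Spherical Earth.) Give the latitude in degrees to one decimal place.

59.6°

On Mercator, (apparent₁)/(apparent₂) = sec²φ₁ / sec²φ₂ when true areas are equal.
cos²φ₂ / cos²φ₁ = 1.96  ⇒  cos φ₁ = cos 44.9° / √1.96 = 0.7083/1.400 = 0.5060.
φ₁ = arccos(0.5060) ≈ 59.6°.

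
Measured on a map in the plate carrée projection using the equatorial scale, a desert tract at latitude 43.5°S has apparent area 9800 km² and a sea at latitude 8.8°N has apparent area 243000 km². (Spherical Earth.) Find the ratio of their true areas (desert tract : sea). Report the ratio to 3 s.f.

On the plate carrée, areal scale = h·k = 1 × sec φ, so true area = apparent × cos φ.
True area of desert tract: 9800 × cos(43.5°) = 9800 × 0.7254 = 7109 km².
True area of sea: 243000 × cos(8.8°) = 243000 × 0.9882 = 240100 km².
Ratio = 7109 / 240100 ≈ 0.0296.

0.0296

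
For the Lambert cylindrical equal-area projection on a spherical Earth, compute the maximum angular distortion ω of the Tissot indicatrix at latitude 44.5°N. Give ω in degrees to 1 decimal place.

The Lambert cylindrical equal-area projection is the cylindrical equal-area projection with its standard parallel at the equator (φ₀ = 0). Cylindrical equal-area (φ₀ = 0°): h = cos φ / cos 0° along meridians, k = cos 0° / cos φ along parallels; h·k = 1.
At 44.5°: h = 0.7133, k = 1.402; principal scales a = 1.402, b = 0.7133.
sin(ω/2) = (a − b)/(a + b) = 0.6888/2.115 = 0.3256, so ω = 2 arcsin(0.3256) ≈ 38.0°.

38.0°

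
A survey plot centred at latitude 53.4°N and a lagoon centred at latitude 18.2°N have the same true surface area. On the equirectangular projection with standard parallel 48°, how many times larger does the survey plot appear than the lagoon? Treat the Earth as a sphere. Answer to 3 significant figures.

1.59

With standard parallel φ₀ = 48°, the equirectangular projection gives x = Rλ cos φ₀, y = Rφ, so h = 1 and k = cos 48° / cos φ.
Areal scale at 53.4°: h·k = 1.000 × 1.122 = 1.122.
Areal scale at 18.2°: h·k = 1.000 × 0.7044 = 0.7044.
Ratio = 1.122/0.7044 ≈ 1.59.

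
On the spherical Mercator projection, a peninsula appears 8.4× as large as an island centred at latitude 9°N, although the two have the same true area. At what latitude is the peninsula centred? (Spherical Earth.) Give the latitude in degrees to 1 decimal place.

70.1°

For equal true areas on Mercator, apparent areas scale as sec²φ, so the ratio is cos²φ₂ / cos²φ₁.
cos²φ₂ / cos²φ₁ = 8.4  ⇒  cos φ₁ = cos 9° / √8.4 = 0.9877/2.898 = 0.3408.
φ₁ = arccos(0.3408) ≈ 70.1°.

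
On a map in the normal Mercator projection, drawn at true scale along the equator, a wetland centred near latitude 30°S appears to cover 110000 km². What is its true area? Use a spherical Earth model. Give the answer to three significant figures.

82500 km²

For Mercator, h = k = sec φ (a conformal cylindrical projection has a single point scale, 1/cos φ).
Areal scale = k² = sec²φ = 1/cos²(30°) = 1/0.8660² = 1.333.
True area = apparent / (areal scale) = 110000 / 1.333 ≈ 82500 km².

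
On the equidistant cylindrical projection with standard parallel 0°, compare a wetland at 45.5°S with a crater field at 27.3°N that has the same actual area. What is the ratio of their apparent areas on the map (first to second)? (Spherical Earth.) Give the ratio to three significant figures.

1.27

For the equirectangular projection with φ₀ = 0 (plate carrée), h = 1 along meridians and k = sec φ along parallels.
Areal scale at 45.5°: h·k = 1.000 × 1.427 = 1.427.
Areal scale at 27.3°: h·k = 1.000 × 1.125 = 1.125.
Ratio = 1.427/1.125 ≈ 1.27.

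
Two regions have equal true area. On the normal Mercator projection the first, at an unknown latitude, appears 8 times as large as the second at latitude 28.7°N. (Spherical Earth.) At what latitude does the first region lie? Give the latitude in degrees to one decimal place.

On Mercator, (apparent₁)/(apparent₂) = sec²φ₁ / sec²φ₂ when true areas are equal.
cos²φ₂ / cos²φ₁ = 8  ⇒  cos φ₁ = cos 28.7° / √8 = 0.8771/2.828 = 0.3101.
φ₁ = arccos(0.3101) ≈ 71.9°.

71.9°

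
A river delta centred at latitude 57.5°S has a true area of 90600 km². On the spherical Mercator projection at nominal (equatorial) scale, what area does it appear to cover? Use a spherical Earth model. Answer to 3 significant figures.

314000 km²

Mercator is conformal, so the point scale is isotropic: h = k = sec φ = 1/cos φ.
Areal scale = k² = sec²φ = 1/cos²(57.5°) = 1/0.5373² = 3.464.
Apparent area = 90600 × 3.464 ≈ 314000 km².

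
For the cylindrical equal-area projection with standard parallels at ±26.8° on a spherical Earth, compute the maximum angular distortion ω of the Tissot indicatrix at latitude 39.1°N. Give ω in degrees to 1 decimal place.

Cylindrical equal-area (φ₀ = 26.8°): h = cos φ / cos 26.8° along meridians, k = cos 26.8° / cos φ along parallels; h·k = 1.
At 39.1°: h = 0.8694, k = 1.150; principal scales a = 1.150, b = 0.8694.
sin(ω/2) = (a − b)/(a + b) = 0.2807/2.020 = 0.1390, so ω = 2 arcsin(0.1390) ≈ 16.0°.

16.0°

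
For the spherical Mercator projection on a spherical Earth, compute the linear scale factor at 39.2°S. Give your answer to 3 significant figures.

Mercator is conformal, so the point scale is isotropic: h = k = sec φ = 1/cos φ.
k = 1/cos 39.2° = 1/0.7749 = 1.290.

1.29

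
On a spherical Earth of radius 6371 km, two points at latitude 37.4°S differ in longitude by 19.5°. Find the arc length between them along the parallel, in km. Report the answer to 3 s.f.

1720 km

Arc length along a parallel = R cos φ · Δλ (with Δλ in radians).
= 6371 × cos 37.4° × (19.5° × π/180) = 6371 × 0.7944 × 0.3403 ≈ 1720 km.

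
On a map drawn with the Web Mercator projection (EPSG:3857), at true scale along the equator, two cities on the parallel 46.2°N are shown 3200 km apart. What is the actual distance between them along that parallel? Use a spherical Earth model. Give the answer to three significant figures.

The Mercator projection is conformal; its linear scale factor is the same in every direction and equals sec φ = 1/cos φ.
Along the parallel at 46.2°, map distances are exaggerated by k = sec 46.2° = 1.445.
True distance = 3200 / 1.445 = 3200 × cos 46.2° ≈ 2210 km.

2210 km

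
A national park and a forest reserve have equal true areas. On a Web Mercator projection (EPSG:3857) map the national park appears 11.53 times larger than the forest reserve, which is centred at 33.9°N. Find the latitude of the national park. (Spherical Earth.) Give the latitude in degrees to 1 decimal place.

Mercator areal scale is sec²φ, so apparent-area ratio = sec²φ₁ / sec²φ₂ = cos²φ₂ / cos²φ₁.
cos²φ₂ / cos²φ₁ = 11.53  ⇒  cos φ₁ = cos 33.9° / √11.53 = 0.8300/3.396 = 0.2444.
φ₁ = arccos(0.2444) ≈ 75.9°.

75.9°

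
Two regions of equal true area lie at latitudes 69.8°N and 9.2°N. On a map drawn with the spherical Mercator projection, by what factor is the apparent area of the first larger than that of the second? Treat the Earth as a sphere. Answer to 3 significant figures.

8.17

Mercator areal scale is sec²φ.
At 69.8°: sec²(69.8°) = 1/0.3453² = 8.387.
At 9.2°: sec²(9.2°) = 1/0.9871² = 1.026.
Ratio = 8.387/1.026 = cos²(9.2°)/cos²(69.8°) ≈ 8.17.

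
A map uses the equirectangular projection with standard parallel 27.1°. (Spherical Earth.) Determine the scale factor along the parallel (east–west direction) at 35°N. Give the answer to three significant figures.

1.09

The equidistant cylindrical projection with φ₀ = 27.1° has h = 1 (meridians true) and k = cos φ₀ / cos φ along parallels.
k = cos 27.1° / cos 35° = 0.8902/0.8192 = 1.087.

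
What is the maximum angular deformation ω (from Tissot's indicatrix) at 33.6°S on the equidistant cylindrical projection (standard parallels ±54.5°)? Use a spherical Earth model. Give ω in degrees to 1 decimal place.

In the equirectangular projection with standard parallel φ₀ = 54.5° (x = Rλ cos φ₀, y = Rφ), meridians are true-scale (h = 1) and the parallel scale is k = cos φ₀ / cos φ.
At 33.6°: h = 1.000, k = 0.6972; principal scales a = 1.000, b = 0.6972.
sin(ω/2) = (a − b)/(a + b) = 0.3028/1.697 = 0.1784, so ω = 2 arcsin(0.1784) ≈ 20.6°.

20.6°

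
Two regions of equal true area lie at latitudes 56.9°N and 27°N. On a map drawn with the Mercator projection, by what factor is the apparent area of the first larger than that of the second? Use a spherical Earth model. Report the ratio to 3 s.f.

2.66

On Mercator, area is exaggerated by sec²φ = 1/cos²φ.
At 56.9°: sec²(56.9°) = 1/0.5461² = 3.353.
At 27°: sec²(27°) = 1/0.8910² = 1.260.
Ratio = 3.353/1.260 = cos²(27°)/cos²(56.9°) ≈ 2.66.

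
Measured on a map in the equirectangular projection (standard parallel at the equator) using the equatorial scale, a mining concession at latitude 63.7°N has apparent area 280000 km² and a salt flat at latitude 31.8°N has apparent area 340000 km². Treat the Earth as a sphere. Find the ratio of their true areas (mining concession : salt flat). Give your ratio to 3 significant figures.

On the plate carrée, areal scale = h·k = 1 × sec φ, so true area = apparent × cos φ.
True area of mining concession: 280000 × cos(63.7°) = 280000 × 0.4431 = 124100 km².
True area of salt flat: 340000 × cos(31.8°) = 340000 × 0.8499 = 289000 km².
Ratio = 124100 / 289000 ≈ 0.429.

0.429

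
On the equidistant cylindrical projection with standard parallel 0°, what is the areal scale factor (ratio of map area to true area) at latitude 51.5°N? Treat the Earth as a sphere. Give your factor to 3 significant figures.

1.61

In the plate carrée (x = Rλ, y = Rφ), meridians are true-scale (h = 1) and parallels are stretched by k = sec φ.
Areal scale = h·k = 1 × sec φ; at 51.5°, h = 1.000, k = 1.606, so h·k = 1.606.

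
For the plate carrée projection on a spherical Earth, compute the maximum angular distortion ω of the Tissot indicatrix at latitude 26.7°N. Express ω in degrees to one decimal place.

For the equirectangular projection with φ₀ = 0 (plate carrée), h = 1 along meridians and k = sec φ along parallels.
At 26.7°: h = 1.000, k = 1.119; principal scales a = 1.119, b = 1.000.
sin(ω/2) = (a − b)/(a + b) = 0.1194/2.119 = 0.05632, so ω = 2 arcsin(0.05632) ≈ 6.5°.

6.5°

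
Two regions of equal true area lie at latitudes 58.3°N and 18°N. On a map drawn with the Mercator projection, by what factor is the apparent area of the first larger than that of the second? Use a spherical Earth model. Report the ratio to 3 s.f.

3.28

On Mercator, area is exaggerated by sec²φ = 1/cos²φ.
At 58.3°: sec²(58.3°) = 1/0.5255² = 3.622.
At 18°: sec²(18°) = 1/0.9511² = 1.106.
Ratio = 3.622/1.106 = cos²(18°)/cos²(58.3°) ≈ 3.28.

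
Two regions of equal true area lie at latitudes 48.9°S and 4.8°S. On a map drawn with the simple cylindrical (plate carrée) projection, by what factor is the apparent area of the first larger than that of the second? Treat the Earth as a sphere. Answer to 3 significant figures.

In the plate carrée (x = Rλ, y = Rφ), meridians are true-scale (h = 1) and parallels are stretched by k = sec φ.
Areal scale at 48.9°: h·k = 1.000 × 1.521 = 1.521.
Areal scale at 4.8°: h·k = 1.000 × 1.004 = 1.004.
Ratio = 1.521/1.004 ≈ 1.52.

1.52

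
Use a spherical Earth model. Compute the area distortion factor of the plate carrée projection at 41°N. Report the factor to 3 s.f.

1.33

In the plate carrée (x = Rλ, y = Rφ), meridians are true-scale (h = 1) and parallels are stretched by k = sec φ.
Areal scale = h·k = 1 × sec φ; at 41°, h = 1.000, k = 1.325, so h·k = 1.325.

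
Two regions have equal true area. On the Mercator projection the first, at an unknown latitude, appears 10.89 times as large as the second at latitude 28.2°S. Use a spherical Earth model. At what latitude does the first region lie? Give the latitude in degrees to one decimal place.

For equal true areas on Mercator, apparent areas scale as sec²φ, so the ratio is cos²φ₂ / cos²φ₁.
cos²φ₂ / cos²φ₁ = 10.89  ⇒  cos φ₁ = cos 28.2° / √10.89 = 0.8813/3.300 = 0.2671.
φ₁ = arccos(0.2671) ≈ 74.5°.

74.5°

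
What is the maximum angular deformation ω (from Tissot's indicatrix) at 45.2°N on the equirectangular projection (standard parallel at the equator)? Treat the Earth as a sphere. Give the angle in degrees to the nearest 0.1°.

In the plate carrée (x = Rλ, y = Rφ), meridians are true-scale (h = 1) and parallels are stretched by k = sec φ.
At 45.2°: h = 1.000, k = 1.419; principal scales a = 1.419, b = 1.000.
sin(ω/2) = (a − b)/(a + b) = 0.4192/2.419 = 0.1733, so ω = 2 arcsin(0.1733) ≈ 20.0°.

20.0°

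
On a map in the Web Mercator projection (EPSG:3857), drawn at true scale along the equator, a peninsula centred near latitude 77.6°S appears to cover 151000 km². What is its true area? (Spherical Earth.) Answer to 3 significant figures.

6960 km²

The Mercator projection is conformal; its linear scale factor is the same in every direction and equals sec φ = 1/cos φ.
Areal scale = k² = sec²φ = 1/cos²(77.6°) = 1/0.2147² = 21.69.
True area = apparent / (areal scale) = 151000 / 21.69 ≈ 6960 km².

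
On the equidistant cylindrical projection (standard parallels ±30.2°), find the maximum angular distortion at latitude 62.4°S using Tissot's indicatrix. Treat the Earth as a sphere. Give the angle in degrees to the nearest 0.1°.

In the equirectangular projection with standard parallel φ₀ = 30.2° (x = Rλ cos φ₀, y = Rφ), meridians are true-scale (h = 1) and the parallel scale is k = cos φ₀ / cos φ.
At 62.4°: h = 1.000, k = 1.865; principal scales a = 1.865, b = 1.000.
sin(ω/2) = (a − b)/(a + b) = 0.8655/2.865 = 0.3020, so ω = 2 arcsin(0.3020) ≈ 35.2°.

35.2°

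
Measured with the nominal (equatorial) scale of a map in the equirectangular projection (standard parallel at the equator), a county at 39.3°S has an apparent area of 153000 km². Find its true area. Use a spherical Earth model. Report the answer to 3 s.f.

118000 km²

In the plate carrée (x = Rλ, y = Rφ), meridians are true-scale (h = 1) and parallels are stretched by k = sec φ.
Areal scale = h·k = 1 × sec φ; at 39.3°, h = 1.000, k = 1.292, so h·k = 1.292.
True area = apparent / (areal scale) = 153000 / 1.292 ≈ 118000 km².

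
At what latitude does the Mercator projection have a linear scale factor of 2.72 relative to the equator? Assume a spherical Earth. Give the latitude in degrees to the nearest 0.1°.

Mercator scale is k = sec φ = 1/cos φ.
1/cos φ = 2.72  ⇒  cos φ = 0.3676  ⇒  φ = arccos(0.3676) ≈ 68.4°.

68.4°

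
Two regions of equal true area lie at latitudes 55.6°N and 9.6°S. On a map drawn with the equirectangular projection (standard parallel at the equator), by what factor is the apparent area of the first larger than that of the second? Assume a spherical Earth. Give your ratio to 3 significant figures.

1.75

Plate carrée maps x = Rλ, y = Rφ. The meridian scale is h = 1 and the parallel scale is k = 1/cos φ = sec φ.
Areal scale at 55.6°: h·k = 1.000 × 1.770 = 1.770.
Areal scale at 9.6°: h·k = 1.000 × 1.014 = 1.014.
Ratio = 1.770/1.014 ≈ 1.75.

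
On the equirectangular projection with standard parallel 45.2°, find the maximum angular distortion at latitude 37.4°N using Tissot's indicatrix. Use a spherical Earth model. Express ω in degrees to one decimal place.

6.9°

With standard parallel φ₀ = 45.2°, the equirectangular projection gives x = Rλ cos φ₀, y = Rφ, so h = 1 and k = cos 45.2° / cos φ.
At 37.4°: h = 1.000, k = 0.8870; principal scales a = 1.000, b = 0.8870.
sin(ω/2) = (a − b)/(a + b) = 0.1130/1.887 = 0.05989, so ω = 2 arcsin(0.05989) ≈ 6.9°.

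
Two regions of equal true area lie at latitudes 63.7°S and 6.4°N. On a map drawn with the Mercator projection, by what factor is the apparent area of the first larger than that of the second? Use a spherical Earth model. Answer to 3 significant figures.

5.03

On Mercator, area is exaggerated by sec²φ = 1/cos²φ.
At 63.7°: sec²(63.7°) = 1/0.4431² = 5.094.
At 6.4°: sec²(6.4°) = 1/0.9938² = 1.013.
Ratio = 5.094/1.013 = cos²(6.4°)/cos²(63.7°) ≈ 5.03.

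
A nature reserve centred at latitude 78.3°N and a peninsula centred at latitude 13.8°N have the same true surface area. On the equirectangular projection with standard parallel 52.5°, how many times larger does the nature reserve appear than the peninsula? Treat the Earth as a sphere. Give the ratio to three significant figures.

4.79

With standard parallel φ₀ = 52.5°, the equirectangular projection gives x = Rλ cos φ₀, y = Rφ, so h = 1 and k = cos 52.5° / cos φ.
Areal scale at 78.3°: h·k = 1.000 × 3.002 = 3.002.
Areal scale at 13.8°: h·k = 1.000 × 0.6269 = 0.6269.
Ratio = 3.002/0.6269 ≈ 4.79.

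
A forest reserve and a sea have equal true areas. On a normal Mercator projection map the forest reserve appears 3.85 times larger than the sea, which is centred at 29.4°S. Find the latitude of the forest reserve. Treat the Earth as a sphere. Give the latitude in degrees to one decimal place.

Mercator areal scale is sec²φ, so apparent-area ratio = sec²φ₁ / sec²φ₂ = cos²φ₂ / cos²φ₁.
cos²φ₂ / cos²φ₁ = 3.85  ⇒  cos φ₁ = cos 29.4° / √3.85 = 0.8712/1.962 = 0.4440.
φ₁ = arccos(0.4440) ≈ 63.6°.

63.6°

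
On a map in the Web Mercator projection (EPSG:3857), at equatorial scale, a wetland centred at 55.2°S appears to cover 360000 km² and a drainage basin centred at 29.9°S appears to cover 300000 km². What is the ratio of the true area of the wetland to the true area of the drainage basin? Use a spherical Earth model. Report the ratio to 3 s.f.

Since Mercator area scale is 1/cos²φ, the true area equals the apparent area multiplied by cos²φ.
True area of wetland: 360000 × cos²(55.2°) = 360000 × 0.3257 = 117300 km².
True area of drainage basin: 300000 × cos²(29.9°) = 300000 × 0.7515 = 225500 km².
Ratio = 117300 / 225500 ≈ 0.520.

0.520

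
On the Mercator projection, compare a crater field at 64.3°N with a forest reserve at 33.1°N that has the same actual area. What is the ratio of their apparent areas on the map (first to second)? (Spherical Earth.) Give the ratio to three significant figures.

On Mercator, area is exaggerated by sec²φ = 1/cos²φ.
At 64.3°: sec²(64.3°) = 1/0.4337² = 5.317.
At 33.1°: sec²(33.1°) = 1/0.8377² = 1.425.
Ratio = 5.317/1.425 = cos²(33.1°)/cos²(64.3°) ≈ 3.73.

3.73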